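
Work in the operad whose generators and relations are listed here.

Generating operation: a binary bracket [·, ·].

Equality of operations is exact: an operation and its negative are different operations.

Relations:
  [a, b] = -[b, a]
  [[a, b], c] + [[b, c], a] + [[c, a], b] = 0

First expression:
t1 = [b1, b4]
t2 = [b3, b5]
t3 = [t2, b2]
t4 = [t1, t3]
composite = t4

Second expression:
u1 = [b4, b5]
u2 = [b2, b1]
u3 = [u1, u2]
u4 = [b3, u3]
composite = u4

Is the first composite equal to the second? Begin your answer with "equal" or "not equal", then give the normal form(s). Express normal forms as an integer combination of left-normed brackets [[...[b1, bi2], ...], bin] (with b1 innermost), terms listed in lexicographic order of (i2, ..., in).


not equal: they reduce to -[[[[b1, b4], b2], b3], b5] + [[[[b1, b4], b2], b5], b3] + [[[[b1, b4], b3], b5], b2] - [[[[b1, b4], b5], b3], b2] and -[[[[b1, b2], b4], b5], b3] + [[[[b1, b2], b5], b4], b3]


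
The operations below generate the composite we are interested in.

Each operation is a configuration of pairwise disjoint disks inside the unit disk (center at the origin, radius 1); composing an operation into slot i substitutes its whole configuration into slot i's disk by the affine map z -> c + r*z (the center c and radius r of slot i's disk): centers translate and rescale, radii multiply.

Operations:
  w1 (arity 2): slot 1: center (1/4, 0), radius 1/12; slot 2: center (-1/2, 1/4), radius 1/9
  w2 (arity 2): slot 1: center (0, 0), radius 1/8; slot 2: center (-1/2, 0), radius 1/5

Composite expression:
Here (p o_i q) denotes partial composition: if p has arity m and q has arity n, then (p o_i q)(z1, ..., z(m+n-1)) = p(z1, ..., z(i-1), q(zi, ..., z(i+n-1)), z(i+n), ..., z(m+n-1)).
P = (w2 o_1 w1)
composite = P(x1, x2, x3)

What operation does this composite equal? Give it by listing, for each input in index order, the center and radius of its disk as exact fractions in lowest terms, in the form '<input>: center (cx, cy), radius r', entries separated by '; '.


x1: center (1/32, 0), radius 1/96; x2: center (-1/16, 1/32), radius 1/72; x3: center (-1/2, 0), radius 1/5

Affine substitution under w2: radii multiply and x-centers shift.
x1: after 2 affine steps, its disk has center (1/32, 0), radius 1/96
x2: after 2 affine steps, its disk has center (-1/16, 1/32), radius 1/72
x3: after 1 affine step, its disk has center (-1/2, 0), radius 1/5


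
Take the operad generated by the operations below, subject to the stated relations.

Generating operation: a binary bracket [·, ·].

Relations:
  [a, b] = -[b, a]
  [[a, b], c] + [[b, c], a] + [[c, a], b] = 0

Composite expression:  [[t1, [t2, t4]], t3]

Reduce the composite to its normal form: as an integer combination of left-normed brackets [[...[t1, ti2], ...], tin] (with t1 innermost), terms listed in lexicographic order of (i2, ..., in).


[[[t1, t2], t4], t3] - [[[t1, t4], t2], t3]

Expand each bracket as ab - ba; the t1-initial words give the coefficients.
Composite bracket: [[t1, [t2, t4]], t3]
Full expansion: 8 signed words from ab - ba (2^3 = 8).
Only words starting with t1 matter:
  the word t1t2t4t3 carries sign +1 and contributes +[[[t1, t2], t4], t3]
  the word t1t4t2t3 carries sign -1 and contributes -[[[t1, t4], t2], t3]


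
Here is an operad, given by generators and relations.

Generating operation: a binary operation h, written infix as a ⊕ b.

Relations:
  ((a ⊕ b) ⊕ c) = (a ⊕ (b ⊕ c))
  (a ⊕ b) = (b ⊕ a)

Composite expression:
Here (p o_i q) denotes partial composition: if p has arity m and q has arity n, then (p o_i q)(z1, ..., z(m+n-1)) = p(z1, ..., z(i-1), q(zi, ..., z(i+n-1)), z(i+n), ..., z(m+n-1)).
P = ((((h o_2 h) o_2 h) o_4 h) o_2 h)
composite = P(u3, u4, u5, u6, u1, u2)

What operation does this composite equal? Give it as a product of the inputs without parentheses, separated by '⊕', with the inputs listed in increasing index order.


u1 ⊕ u2 ⊕ u3 ⊕ u4 ⊕ u5 ⊕ u6


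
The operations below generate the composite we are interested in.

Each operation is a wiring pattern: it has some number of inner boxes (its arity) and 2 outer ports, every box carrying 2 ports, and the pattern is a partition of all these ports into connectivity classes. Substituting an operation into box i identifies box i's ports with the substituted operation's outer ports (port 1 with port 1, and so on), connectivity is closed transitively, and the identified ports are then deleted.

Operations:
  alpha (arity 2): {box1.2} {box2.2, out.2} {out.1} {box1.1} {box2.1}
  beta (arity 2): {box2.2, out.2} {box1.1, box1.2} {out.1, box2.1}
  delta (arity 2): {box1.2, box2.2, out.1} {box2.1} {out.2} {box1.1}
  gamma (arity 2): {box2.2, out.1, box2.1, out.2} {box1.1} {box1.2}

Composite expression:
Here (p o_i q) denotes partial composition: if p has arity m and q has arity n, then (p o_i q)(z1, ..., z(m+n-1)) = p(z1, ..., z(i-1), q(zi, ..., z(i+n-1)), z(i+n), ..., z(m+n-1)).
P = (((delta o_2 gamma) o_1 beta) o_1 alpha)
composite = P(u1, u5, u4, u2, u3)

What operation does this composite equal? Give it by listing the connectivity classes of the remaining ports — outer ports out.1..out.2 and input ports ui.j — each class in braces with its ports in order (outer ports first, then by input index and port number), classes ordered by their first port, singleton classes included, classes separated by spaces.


{out.1, u3.1, u3.2, u4.2} {out.2} {u1.1} {u1.2} {u2.1} {u2.2} {u4.1} {u5.1} {u5.2}

Two ports join when wires chain via delta-identified ports.
through alpha, on inputs (u1, u5): {out.1} {out.2, u5.2} {u1.1} {u1.2} {u5.1} (out.j = stage outer ports)
through beta, on inputs (u1, u5, u4): {out.1, u4.1} {out.2, u4.2} {u1.1} {u1.2} {u5.1} {u5.2} (out.j = stage outer ports)
through gamma, on inputs (u2, u3): {out.1, out.2, u3.1, u3.2} {u2.1} {u2.2} (out.j = stage outer ports)
through delta, on inputs (u1, u5, u4, u2, u3): {out.1, u3.1, u3.2, u4.2} {out.2} {u1.1} {u1.2} {u2.1} {u2.2} {u4.1} {u5.1} {u5.2} (out.j = stage outer ports)


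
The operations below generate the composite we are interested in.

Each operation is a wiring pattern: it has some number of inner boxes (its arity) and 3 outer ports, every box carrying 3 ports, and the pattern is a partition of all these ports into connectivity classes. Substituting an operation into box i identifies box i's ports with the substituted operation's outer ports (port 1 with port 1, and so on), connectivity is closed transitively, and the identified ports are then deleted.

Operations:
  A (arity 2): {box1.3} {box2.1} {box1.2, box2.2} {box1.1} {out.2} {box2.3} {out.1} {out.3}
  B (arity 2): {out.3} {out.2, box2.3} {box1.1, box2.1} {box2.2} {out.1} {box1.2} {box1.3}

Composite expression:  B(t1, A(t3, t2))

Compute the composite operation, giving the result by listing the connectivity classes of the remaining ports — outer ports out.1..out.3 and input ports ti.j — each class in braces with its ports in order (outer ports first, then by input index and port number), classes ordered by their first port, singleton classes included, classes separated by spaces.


{out.1} {out.2} {out.3} {t1.1} {t1.2} {t1.3} {t2.1} {t2.2, t3.2} {t2.3} {t3.1} {t3.3}

Connectivity passes through glued B-boundaries; trace each wire chain.
after A, the pattern on (t3, t2) reads {out.1} {out.2} {out.3} {t2.1} {t2.2, t3.2} {t2.3} {t3.1} {t3.3} (out.j = its outer ports)
after B, the pattern on (t1, t3, t2) reads {out.1} {out.2} {out.3} {t1.1} {t1.2} {t1.3} {t2.1} {t2.2, t3.2} {t2.3} {t3.1} {t3.3} (out.j = its outer ports)


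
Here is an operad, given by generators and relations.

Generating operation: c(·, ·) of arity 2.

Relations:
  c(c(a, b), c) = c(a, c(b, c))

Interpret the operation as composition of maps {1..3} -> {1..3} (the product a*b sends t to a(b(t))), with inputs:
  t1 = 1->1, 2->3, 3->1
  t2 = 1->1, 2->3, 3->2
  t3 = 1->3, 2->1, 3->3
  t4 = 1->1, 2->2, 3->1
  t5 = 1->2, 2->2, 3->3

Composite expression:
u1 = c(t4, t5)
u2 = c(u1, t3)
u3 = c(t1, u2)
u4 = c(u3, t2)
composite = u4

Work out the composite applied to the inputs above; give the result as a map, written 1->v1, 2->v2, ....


1->1, 2->1, 3->3

c(t4, t5) = 1->2, 2->2, 3->1
c(c(t4, t5), t3) = 1->1, 2->2, 3->1
c(t1, c(c(t4, t5), t3)) = 1->1, 2->3, 3->1
c(c(t1, c(c(t4, t5), t3)), t2) = 1->1, 2->1, 3->3


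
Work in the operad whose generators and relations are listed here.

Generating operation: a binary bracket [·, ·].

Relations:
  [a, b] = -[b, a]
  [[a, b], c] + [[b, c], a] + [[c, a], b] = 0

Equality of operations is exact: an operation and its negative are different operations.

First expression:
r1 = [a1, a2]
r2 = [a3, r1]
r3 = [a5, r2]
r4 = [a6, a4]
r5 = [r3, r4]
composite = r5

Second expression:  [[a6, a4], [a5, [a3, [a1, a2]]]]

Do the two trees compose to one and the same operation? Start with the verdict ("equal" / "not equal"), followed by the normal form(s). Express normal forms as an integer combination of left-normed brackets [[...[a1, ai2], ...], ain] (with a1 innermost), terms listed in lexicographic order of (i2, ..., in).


not equal; first: -[[[[[a1, a2], a3], a5], a4], a6] + [[[[[a1, a2], a3], a5], a6], a4]; second: [[[[[a1, a2], a3], a5], a4], a6] - [[[[[a1, a2], a3], a5], a6], a4]

The first expression reduces to -[[[[[a1, a2], a3], a5], a4], a6] + [[[[[a1, a2], a3], a5], a6], a4]
The second expression reduces to [[[[[a1, a2], a3], a5], a4], a6] - [[[[[a1, a2], a3], a5], a6], a4]
They disagree, so not equal.


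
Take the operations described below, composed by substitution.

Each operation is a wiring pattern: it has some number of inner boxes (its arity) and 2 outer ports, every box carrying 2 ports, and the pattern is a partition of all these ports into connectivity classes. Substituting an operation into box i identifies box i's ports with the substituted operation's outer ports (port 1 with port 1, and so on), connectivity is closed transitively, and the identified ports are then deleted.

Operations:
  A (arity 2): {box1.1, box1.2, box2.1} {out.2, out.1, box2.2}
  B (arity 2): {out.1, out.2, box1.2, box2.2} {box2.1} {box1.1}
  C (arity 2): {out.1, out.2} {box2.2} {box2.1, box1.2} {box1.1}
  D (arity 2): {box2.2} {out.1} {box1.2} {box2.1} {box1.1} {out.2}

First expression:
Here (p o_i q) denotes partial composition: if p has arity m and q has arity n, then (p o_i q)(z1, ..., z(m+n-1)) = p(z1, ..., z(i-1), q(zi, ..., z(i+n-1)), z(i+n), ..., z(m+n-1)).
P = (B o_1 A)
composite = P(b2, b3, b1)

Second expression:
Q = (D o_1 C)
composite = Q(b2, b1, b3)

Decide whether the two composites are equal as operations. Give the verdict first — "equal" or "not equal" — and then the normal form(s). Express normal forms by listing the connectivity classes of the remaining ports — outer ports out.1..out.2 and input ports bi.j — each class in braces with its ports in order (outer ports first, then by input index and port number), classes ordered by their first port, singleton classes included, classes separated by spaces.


The first expression reduces to {out.1, out.2, b1.2, b3.2} {b1.1} {b2.1, b2.2, b3.1}
The second expression reduces to {out.1} {out.2} {b1.1, b2.2} {b1.2} {b2.1} {b3.1} {b3.2}
They disagree, so not equal.

not equal: they reduce to {out.1, out.2, b1.2, b3.2} {b1.1} {b2.1, b2.2, b3.1} and {out.1} {out.2} {b1.1, b2.2} {b1.2} {b2.1} {b3.1} {b3.2}


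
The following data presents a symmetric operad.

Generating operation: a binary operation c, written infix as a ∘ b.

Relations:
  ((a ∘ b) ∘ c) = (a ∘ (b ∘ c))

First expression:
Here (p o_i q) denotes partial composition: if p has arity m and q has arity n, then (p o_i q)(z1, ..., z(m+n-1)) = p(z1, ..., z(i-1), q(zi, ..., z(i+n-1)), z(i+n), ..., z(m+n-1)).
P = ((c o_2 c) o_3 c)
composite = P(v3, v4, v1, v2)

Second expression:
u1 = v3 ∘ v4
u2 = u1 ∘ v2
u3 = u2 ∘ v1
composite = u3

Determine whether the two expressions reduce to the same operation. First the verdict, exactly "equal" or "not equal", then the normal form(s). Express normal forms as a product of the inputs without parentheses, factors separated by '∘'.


Reducing the first expression gives v3 ∘ v4 ∘ v1 ∘ v2
Reducing the second expression gives v3 ∘ v4 ∘ v2 ∘ v1
The normal forms differ: not equal.

not equal; first: v3 ∘ v4 ∘ v1 ∘ v2; second: v3 ∘ v4 ∘ v2 ∘ v1


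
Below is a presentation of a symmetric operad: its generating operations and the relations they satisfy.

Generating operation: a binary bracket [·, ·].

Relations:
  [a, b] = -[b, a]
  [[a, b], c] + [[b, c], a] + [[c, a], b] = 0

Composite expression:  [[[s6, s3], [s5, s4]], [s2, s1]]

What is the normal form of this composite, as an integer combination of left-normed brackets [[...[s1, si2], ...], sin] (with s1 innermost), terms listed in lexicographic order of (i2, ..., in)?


[[[[[s1, s2], s3], s6], s4], s5] - [[[[[s1, s2], s3], s6], s5], s4] - [[[[[s1, s2], s4], s5], s3], s6] + [[[[[s1, s2], s4], s5], s6], s3] + [[[[[s1, s2], s5], s4], s3], s6] - [[[[[s1, s2], s5], s4], s6], s3] - [[[[[s1, s2], s6], s3], s4], s5] + [[[[[s1, s2], s6], s3], s5], s4]

Left-normed coefficients sit on the s1-initial expansion words.
Composite bracket: [[[s6, s3], [s5, s4]], [s2, s1]]
Applying ab - ba throughout gives 32 signed words (2^5 = 32).
Coefficients come from the s1-initial words:
  word s1s2s3s6s4s5 has sign +1, contributing +[[[[[s1, s2], s3], s6], s4], s5]
  word s1s2s3s6s5s4 has sign -1, contributing -[[[[[s1, s2], s3], s6], s5], s4]
  word s1s2s4s5s3s6 has sign -1, contributing -[[[[[s1, s2], s4], s5], s3], s6]
  word s1s2s4s5s6s3 has sign +1, contributing +[[[[[s1, s2], s4], s5], s6], s3]
  word s1s2s5s4s3s6 has sign +1, contributing +[[[[[s1, s2], s5], s4], s3], s6]
  word s1s2s5s4s6s3 has sign -1, contributing -[[[[[s1, s2], s5], s4], s6], s3]
  word s1s2s6s3s4s5 has sign -1, contributing -[[[[[s1, s2], s6], s3], s4], s5]
  word s1s2s6s3s5s4 has sign +1, contributing +[[[[[s1, s2], s6], s3], s5], s4]


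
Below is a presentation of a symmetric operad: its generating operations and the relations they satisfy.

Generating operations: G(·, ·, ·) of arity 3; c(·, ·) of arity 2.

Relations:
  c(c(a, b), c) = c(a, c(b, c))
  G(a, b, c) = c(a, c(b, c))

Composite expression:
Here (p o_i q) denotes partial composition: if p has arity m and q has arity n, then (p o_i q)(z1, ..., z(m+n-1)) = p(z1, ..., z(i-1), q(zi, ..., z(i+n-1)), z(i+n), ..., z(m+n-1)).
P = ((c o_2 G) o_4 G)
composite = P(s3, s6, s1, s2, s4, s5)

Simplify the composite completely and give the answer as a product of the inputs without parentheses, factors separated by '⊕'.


s3 ⊕ s6 ⊕ s1 ⊕ s2 ⊕ s4 ⊕ s5


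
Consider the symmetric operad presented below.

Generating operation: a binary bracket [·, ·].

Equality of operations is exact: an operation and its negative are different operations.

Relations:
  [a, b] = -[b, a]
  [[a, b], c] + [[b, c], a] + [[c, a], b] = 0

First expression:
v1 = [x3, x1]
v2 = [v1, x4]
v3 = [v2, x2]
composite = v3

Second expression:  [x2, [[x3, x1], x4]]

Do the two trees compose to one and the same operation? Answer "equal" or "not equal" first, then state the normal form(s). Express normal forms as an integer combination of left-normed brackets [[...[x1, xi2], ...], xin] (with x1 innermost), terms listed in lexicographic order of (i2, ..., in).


not equal: they reduce to -[[[x1, x3], x4], x2] and [[[x1, x3], x4], x2]


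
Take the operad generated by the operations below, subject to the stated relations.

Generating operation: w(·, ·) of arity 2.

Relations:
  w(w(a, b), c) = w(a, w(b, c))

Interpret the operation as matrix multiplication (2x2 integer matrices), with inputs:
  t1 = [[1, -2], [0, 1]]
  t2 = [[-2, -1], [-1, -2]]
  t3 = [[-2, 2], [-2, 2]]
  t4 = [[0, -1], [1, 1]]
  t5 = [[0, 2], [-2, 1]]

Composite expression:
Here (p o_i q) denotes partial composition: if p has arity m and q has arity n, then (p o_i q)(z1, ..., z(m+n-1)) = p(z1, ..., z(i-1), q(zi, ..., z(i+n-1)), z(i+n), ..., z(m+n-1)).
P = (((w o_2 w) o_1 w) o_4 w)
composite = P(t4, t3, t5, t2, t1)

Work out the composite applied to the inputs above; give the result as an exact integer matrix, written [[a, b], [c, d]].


[[-10, 12], [20, -24]]

w(t4, t3) = [[2, -2], [-4, 4]]
w(t2, t1) = [[-2, 3], [-1, 0]]
w(t5, w(t2, t1)) = [[-2, 0], [3, -6]]
w(w(t4, t3), w(t5, w(t2, t1))) = [[-10, 12], [20, -24]]


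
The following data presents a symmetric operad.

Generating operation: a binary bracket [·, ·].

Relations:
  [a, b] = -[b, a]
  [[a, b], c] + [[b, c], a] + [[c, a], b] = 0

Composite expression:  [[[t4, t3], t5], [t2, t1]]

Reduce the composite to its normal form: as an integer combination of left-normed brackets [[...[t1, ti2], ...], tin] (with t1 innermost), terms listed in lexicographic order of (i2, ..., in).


-[[[[t1, t2], t3], t4], t5] + [[[[t1, t2], t4], t3], t5] + [[[[t1, t2], t5], t3], t4] - [[[[t1, t2], t5], t4], t3]

Skip Jacobi rewriting: expand, keep t1-initial words, read off terms.
Composite bracket: [[[t4, t3], t5], [t2, t1]]
The bracket unfolds into 16 signed words via [a, b] = ab - ba (2^4 = 16).
Words beginning with t1 determine it all:
  t1t2t3t4t5 (sign -1) contributes -[[[[t1, t2], t3], t4], t5]
  t1t2t4t3t5 (sign +1) contributes +[[[[t1, t2], t4], t3], t5]
  t1t2t5t3t4 (sign +1) contributes +[[[[t1, t2], t5], t3], t4]
  t1t2t5t4t3 (sign -1) contributes -[[[[t1, t2], t5], t4], t3]


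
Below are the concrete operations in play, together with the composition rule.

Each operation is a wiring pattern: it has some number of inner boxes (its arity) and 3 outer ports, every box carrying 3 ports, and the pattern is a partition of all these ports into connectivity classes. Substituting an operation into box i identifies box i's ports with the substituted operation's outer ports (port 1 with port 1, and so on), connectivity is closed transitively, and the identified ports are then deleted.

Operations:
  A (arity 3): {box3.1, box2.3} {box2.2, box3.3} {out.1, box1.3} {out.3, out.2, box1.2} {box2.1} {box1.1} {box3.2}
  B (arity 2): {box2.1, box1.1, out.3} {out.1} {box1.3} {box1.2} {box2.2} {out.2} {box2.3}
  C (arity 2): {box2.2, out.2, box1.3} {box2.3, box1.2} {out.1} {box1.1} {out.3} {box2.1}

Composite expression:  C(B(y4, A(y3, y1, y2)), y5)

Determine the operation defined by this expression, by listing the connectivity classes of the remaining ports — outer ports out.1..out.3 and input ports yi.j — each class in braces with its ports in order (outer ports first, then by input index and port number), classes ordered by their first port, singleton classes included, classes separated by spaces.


Connectivity passes through glued C-boundaries; trace each wire chain.
A over (y3, y1, y2) gives {out.1, y3.3} {out.2, out.3, y3.2} {y1.1} {y1.2, y2.3} {y1.3, y2.1} {y2.2} {y3.1}, out.j being that stage's outer ports
B over (y4, y3, y1, y2) gives {out.1} {out.2} {out.3, y3.3, y4.1} {y1.1} {y1.2, y2.3} {y1.3, y2.1} {y2.2} {y3.1} {y3.2} {y4.2} {y4.3}, out.j being that stage's outer ports
C over (y4, y3, y1, y2, y5) gives {out.1} {out.2, y3.3, y4.1, y5.2} {out.3} {y1.1} {y1.2, y2.3} {y1.3, y2.1} {y2.2} {y3.1} {y3.2} {y4.2} {y4.3} {y5.1} {y5.3}, out.j being that stage's outer ports

{out.1} {out.2, y3.3, y4.1, y5.2} {out.3} {y1.1} {y1.2, y2.3} {y1.3, y2.1} {y2.2} {y3.1} {y3.2} {y4.2} {y4.3} {y5.1} {y5.3}


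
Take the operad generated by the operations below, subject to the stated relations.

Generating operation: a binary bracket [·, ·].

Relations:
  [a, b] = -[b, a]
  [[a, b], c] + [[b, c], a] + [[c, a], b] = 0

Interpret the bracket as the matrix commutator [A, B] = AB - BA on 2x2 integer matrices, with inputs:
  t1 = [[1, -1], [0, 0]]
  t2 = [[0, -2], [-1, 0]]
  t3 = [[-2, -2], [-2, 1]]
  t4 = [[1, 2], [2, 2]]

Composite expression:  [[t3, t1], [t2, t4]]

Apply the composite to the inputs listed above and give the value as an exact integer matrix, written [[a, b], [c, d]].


[[1, 28], [12, -1]]


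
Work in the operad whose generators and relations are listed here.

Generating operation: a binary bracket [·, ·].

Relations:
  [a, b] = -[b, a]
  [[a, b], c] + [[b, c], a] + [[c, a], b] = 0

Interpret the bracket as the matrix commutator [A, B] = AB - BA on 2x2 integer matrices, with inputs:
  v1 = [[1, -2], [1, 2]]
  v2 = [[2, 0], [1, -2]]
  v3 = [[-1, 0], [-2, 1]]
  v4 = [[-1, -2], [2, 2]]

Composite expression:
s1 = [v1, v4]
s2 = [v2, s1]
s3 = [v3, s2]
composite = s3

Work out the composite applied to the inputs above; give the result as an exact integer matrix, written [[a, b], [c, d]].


[[-32, 32], [-16, 32]]

[v1, v4] = [[-2, -4], [-1, 2]]
[v2, [v1, v4]] = [[4, -16], [0, -4]]
[v3, [v2, [v1, v4]]] = [[-32, 32], [-16, 32]]


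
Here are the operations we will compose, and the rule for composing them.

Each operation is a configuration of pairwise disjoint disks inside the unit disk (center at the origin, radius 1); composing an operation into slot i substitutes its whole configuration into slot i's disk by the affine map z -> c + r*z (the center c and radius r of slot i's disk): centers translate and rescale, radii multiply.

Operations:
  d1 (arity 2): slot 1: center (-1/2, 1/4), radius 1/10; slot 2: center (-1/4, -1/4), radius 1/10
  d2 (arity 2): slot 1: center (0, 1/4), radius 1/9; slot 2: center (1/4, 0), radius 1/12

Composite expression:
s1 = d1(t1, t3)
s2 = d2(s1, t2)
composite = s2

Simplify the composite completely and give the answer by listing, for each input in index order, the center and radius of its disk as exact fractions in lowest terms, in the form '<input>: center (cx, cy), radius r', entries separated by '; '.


t1: center (-1/18, 5/18), radius 1/90; t2: center (1/4, 0), radius 1/12; t3: center (-1/36, 2/9), radius 1/90

Each t-disk chains the slot maps above it in d2; radii multiply.
t1 passes through 2 substitutions, ending at center (-1/18, 5/18), radius 1/90
t3 passes through 2 substitutions, ending at center (-1/36, 2/9), radius 1/90
t2 passes through 1 substitution, ending at center (1/4, 0), radius 1/12


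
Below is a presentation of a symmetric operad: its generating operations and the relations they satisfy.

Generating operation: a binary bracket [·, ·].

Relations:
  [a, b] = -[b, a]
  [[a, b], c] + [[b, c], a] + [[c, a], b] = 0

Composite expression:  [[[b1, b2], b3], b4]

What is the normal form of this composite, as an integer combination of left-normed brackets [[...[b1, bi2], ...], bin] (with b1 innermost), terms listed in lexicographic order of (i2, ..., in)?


[[[b1, b2], b3], b4]

Expand each bracket as ab - ba; the b1-initial words give the coefficients.
Composite bracket: [[[b1, b2], b3], b4]
Applying ab - ba throughout gives 8 signed words (2^3 = 8).
Coefficients come from the b1-initial words:
  word b1b2b3b4 has sign +1, contributing +[[[b1, b2], b3], b4]


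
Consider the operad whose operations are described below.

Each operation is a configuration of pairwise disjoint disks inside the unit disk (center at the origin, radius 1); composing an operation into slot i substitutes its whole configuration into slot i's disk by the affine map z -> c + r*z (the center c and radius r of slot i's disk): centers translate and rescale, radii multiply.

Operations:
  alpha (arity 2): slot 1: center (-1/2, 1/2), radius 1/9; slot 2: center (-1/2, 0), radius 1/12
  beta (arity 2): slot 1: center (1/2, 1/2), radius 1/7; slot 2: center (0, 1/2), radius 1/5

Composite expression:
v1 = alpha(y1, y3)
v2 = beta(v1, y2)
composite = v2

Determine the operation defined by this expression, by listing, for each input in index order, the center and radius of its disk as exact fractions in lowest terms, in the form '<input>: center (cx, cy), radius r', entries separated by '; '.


y1: center (3/7, 4/7), radius 1/63; y2: center (0, 1/2), radius 1/5; y3: center (3/7, 1/2), radius 1/84

Each y-disk chains the slot maps above it in beta; radii multiply.
input y1: composing its 2 substitution steps yields center (3/7, 4/7), radius 1/63
input y3: composing its 2 substitution steps yields center (3/7, 1/2), radius 1/84
input y2: composing its 1 substitution step yields center (0, 1/2), radius 1/5


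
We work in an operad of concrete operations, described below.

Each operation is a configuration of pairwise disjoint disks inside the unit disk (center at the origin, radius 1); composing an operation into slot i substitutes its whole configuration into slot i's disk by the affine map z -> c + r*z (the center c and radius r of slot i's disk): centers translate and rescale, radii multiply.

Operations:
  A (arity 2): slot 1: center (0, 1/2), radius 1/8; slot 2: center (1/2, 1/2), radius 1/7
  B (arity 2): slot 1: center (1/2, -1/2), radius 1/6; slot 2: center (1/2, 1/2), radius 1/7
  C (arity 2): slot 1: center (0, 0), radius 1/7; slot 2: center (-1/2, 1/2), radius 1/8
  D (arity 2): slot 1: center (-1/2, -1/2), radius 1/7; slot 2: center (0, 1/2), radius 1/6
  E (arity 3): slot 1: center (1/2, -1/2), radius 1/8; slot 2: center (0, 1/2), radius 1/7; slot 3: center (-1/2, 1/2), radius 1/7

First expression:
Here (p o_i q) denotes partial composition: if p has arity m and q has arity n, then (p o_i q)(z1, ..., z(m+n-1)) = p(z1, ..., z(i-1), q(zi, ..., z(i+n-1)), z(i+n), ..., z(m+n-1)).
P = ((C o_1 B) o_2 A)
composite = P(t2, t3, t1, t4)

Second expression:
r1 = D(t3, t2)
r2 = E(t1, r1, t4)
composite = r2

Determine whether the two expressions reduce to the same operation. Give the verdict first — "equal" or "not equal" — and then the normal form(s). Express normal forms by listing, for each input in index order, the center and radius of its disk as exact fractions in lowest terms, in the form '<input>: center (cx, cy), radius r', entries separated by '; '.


In normal form, the first expression is t1: center (4/49, 4/49), radius 1/343; t2: center (1/14, -1/14), radius 1/42; t3: center (1/14, 4/49), radius 1/392; t4: center (-1/2, 1/2), radius 1/8
In normal form, the second expression is t1: center (1/2, -1/2), radius 1/8; t2: center (0, 4/7), radius 1/42; t3: center (-1/14, 3/7), radius 1/49; t4: center (-1/2, 1/2), radius 1/7
No match — not equal.

not equal: they reduce to t1: center (4/49, 4/49), radius 1/343; t2: center (1/14, -1/14), radius 1/42; t3: center (1/14, 4/49), radius 1/392; t4: center (-1/2, 1/2), radius 1/8 and t1: center (1/2, -1/2), radius 1/8; t2: center (0, 4/7), radius 1/42; t3: center (-1/14, 3/7), radius 1/49; t4: center (-1/2, 1/2), radius 1/7


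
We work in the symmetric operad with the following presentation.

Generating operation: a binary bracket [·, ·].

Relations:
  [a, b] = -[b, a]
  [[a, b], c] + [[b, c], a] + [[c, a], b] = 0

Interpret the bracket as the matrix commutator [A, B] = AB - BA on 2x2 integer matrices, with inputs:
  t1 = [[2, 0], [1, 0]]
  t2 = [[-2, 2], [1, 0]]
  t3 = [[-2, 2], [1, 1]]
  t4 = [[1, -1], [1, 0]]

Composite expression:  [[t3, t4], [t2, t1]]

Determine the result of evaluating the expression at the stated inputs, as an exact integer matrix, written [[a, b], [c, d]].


[[20, -28], [-8, -20]]

[t3, t4] = [[3, 1], [4, -3]]
[t2, t1] = [[2, -4], [4, -2]]
[[t3, t4], [t2, t1]] = [[20, -28], [-8, -20]]


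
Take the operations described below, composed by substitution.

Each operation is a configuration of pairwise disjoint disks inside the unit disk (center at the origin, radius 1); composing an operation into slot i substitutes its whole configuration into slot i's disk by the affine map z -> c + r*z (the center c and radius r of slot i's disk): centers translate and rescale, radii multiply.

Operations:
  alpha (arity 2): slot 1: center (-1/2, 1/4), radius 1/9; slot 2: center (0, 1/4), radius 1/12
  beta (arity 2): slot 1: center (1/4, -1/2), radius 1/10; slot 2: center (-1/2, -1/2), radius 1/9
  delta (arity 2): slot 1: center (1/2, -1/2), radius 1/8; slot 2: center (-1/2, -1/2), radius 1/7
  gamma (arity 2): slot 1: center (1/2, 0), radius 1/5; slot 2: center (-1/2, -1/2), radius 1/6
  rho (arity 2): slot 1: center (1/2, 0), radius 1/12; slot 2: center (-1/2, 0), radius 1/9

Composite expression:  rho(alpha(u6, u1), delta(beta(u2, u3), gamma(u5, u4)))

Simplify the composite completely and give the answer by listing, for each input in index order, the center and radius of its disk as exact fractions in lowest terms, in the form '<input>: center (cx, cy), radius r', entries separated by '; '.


u1: center (1/2, 1/48), radius 1/144; u2: center (-127/288, -1/16), radius 1/720; u3: center (-65/144, -1/16), radius 1/648; u4: center (-71/126, -4/63), radius 1/378; u5: center (-23/42, -1/18), radius 1/315; u6: center (11/24, 1/48), radius 1/108

Nesting under rho composes maps z -> c + r*z down each u-path.
for u6, the 2-step affine chain lands on center (11/24, 1/48), radius 1/108
for u1, the 2-step affine chain lands on center (1/2, 1/48), radius 1/144
for u2, the 3-step affine chain lands on center (-127/288, -1/16), radius 1/720
for u3, the 3-step affine chain lands on center (-65/144, -1/16), radius 1/648
for u5, the 3-step affine chain lands on center (-23/42, -1/18), radius 1/315
for u4, the 3-step affine chain lands on center (-71/126, -4/63), radius 1/378


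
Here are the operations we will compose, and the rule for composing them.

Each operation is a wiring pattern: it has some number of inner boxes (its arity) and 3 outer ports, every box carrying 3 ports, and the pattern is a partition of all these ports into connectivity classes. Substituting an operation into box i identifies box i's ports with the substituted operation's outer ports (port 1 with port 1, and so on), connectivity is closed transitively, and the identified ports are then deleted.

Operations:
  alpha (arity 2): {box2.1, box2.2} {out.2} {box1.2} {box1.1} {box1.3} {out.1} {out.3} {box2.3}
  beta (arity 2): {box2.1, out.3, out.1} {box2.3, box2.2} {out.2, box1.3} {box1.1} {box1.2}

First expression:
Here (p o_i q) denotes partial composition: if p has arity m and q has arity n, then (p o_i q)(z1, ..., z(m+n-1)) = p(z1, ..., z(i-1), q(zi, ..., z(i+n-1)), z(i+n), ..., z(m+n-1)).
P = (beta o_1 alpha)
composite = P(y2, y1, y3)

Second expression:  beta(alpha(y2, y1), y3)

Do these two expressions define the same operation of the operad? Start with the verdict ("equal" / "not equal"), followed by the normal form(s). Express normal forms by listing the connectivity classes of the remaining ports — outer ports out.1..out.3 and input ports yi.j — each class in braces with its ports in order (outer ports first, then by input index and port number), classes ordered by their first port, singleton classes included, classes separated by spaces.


equal; the common form is {out.1, out.3, y3.1} {out.2} {y1.1, y1.2} {y1.3} {y2.1} {y2.2} {y2.3} {y3.2, y3.3}

Normal form of the first expression: {out.1, out.3, y3.1} {out.2} {y1.1, y1.2} {y1.3} {y2.1} {y2.2} {y2.3} {y3.2, y3.3}
Normal form of the second expression: {out.1, out.3, y3.1} {out.2} {y1.1, y1.2} {y1.3} {y2.1} {y2.2} {y2.3} {y3.2, y3.3}
The forms coincide; equal.


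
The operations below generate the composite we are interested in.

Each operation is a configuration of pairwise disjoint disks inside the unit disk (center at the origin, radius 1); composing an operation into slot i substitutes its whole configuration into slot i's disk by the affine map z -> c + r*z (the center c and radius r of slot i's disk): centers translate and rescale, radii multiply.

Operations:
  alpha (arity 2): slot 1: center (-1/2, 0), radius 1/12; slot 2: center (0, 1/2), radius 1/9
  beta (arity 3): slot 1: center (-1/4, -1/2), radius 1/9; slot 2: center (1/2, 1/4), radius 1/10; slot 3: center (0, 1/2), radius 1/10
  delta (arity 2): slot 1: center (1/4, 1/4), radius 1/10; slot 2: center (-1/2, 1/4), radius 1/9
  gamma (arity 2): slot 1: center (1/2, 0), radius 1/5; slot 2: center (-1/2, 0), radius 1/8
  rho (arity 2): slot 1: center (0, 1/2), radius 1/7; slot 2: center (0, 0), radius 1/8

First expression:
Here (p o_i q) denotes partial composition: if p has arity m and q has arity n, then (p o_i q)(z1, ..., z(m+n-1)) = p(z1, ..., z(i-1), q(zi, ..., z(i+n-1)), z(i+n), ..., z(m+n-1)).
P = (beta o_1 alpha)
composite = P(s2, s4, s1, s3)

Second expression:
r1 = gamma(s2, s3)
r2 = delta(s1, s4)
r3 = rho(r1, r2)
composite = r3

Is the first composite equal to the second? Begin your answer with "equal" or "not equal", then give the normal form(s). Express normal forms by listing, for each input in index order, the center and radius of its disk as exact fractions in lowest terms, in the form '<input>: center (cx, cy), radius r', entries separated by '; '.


not equal: they reduce to s1: center (1/2, 1/4), radius 1/10; s2: center (-11/36, -1/2), radius 1/108; s3: center (0, 1/2), radius 1/10; s4: center (-1/4, -4/9), radius 1/81 and s1: center (1/32, 1/32), radius 1/80; s2: center (1/14, 1/2), radius 1/35; s3: center (-1/14, 1/2), radius 1/56; s4: center (-1/16, 1/32), radius 1/72

In normal form, the first expression is s1: center (1/2, 1/4), radius 1/10; s2: center (-11/36, -1/2), radius 1/108; s3: center (0, 1/2), radius 1/10; s4: center (-1/4, -4/9), radius 1/81
In normal form, the second expression is s1: center (1/32, 1/32), radius 1/80; s2: center (1/14, 1/2), radius 1/35; s3: center (-1/14, 1/2), radius 1/56; s4: center (-1/16, 1/32), radius 1/72
Distinct normal forms: not equal.


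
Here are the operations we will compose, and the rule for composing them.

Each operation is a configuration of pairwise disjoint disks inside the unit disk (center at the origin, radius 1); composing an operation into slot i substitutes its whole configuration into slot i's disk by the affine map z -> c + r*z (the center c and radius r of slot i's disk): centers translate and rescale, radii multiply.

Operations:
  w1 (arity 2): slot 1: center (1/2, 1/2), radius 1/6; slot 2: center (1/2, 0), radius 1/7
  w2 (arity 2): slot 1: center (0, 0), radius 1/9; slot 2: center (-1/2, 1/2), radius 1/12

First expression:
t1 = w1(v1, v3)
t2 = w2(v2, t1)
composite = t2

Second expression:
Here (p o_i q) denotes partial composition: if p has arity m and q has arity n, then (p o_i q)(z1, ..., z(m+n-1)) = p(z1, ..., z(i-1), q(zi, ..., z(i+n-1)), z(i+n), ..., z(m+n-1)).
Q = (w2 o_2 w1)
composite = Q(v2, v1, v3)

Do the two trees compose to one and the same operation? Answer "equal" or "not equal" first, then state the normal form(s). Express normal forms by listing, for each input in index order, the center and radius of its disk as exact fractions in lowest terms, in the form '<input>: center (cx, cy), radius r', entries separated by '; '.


Normal form of the first expression: v1: center (-11/24, 13/24), radius 1/72; v2: center (0, 0), radius 1/9; v3: center (-11/24, 1/2), radius 1/84
Normal form of the second expression: v1: center (-11/24, 13/24), radius 1/72; v2: center (0, 0), radius 1/9; v3: center (-11/24, 1/2), radius 1/84
One common form — equal.

equal: each reduces to v1: center (-11/24, 13/24), radius 1/72; v2: center (0, 0), radius 1/9; v3: center (-11/24, 1/2), radius 1/84


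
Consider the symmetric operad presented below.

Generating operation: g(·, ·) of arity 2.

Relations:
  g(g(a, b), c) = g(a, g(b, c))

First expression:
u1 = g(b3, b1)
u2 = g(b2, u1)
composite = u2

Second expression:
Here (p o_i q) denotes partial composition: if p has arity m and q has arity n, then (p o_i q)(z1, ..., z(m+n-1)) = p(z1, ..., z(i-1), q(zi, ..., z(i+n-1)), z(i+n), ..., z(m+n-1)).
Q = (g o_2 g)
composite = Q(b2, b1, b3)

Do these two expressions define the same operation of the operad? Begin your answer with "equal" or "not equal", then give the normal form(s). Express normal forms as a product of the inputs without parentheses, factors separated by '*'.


In normal form, the first expression is b2 * b3 * b1
In normal form, the second expression is b2 * b1 * b3
Distinct normal forms: not equal.

not equal; first: b2 * b3 * b1; second: b2 * b1 * b3


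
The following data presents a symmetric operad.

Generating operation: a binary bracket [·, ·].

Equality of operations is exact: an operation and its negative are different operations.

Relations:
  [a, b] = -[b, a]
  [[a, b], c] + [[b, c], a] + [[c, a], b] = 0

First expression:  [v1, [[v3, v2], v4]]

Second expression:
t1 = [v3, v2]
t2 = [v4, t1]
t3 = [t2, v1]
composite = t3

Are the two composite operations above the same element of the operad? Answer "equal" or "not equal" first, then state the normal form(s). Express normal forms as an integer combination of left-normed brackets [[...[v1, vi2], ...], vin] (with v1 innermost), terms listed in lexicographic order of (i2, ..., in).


equal — both sides give -[[[v1, v2], v3], v4] + [[[v1, v3], v2], v4] + [[[v1, v4], v2], v3] - [[[v1, v4], v3], v2]

Normal form of the first expression: -[[[v1, v2], v3], v4] + [[[v1, v3], v2], v4] + [[[v1, v4], v2], v3] - [[[v1, v4], v3], v2]
Normal form of the second expression: -[[[v1, v2], v3], v4] + [[[v1, v3], v2], v4] + [[[v1, v4], v2], v3] - [[[v1, v4], v3], v2]
The normal forms match — equal.


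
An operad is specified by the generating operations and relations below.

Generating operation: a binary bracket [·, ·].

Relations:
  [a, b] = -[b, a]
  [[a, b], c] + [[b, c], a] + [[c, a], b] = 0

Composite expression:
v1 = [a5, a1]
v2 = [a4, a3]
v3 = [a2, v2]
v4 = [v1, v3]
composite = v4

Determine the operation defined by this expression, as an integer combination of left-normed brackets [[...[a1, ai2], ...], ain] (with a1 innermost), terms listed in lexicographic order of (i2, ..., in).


[[[[a1, a5], a2], a3], a4] - [[[[a1, a5], a2], a4], a3] - [[[[a1, a5], a3], a4], a2] + [[[[a1, a5], a4], a3], a2]

A multilinear Lie element is pinned by a1-initial words (a1 innermost).
Composite bracket: [[a5, a1], [a2, [a4, a3]]]
Full expansion: 16 signed words from ab - ba (2^4 = 16).
Only words starting with a1 matter:
  a1a5a2a3a4 appears with sign +1, giving the term +[[[[a1, a5], a2], a3], a4]
  a1a5a2a4a3 appears with sign -1, giving the term -[[[[a1, a5], a2], a4], a3]
  a1a5a3a4a2 appears with sign -1, giving the term -[[[[a1, a5], a3], a4], a2]
  a1a5a4a3a2 appears with sign +1, giving the term +[[[[a1, a5], a4], a3], a2]


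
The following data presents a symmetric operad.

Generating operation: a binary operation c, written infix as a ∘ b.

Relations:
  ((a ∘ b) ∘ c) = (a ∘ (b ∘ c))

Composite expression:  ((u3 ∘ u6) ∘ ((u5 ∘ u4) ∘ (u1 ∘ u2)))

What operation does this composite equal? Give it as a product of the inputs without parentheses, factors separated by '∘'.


u3 ∘ u6 ∘ u5 ∘ u4 ∘ u1 ∘ u2

Every regrouping of c is equal, so read the u-inputs in written order.
(u3 ∘ u6) spells out as u3 ∘ u6
(u5 ∘ u4) spells out as u5 ∘ u4
(u1 ∘ u2) spells out as u1 ∘ u2
((u5 ∘ u4) ∘ (u1 ∘ u2)) spells out as u5 ∘ u4 ∘ u1 ∘ u2
((u3 ∘ u6) ∘ ((u5 ∘ u4) ∘ (u1 ∘ u2))) spells out as u3 ∘ u6 ∘ u5 ∘ u4 ∘ u1 ∘ u2


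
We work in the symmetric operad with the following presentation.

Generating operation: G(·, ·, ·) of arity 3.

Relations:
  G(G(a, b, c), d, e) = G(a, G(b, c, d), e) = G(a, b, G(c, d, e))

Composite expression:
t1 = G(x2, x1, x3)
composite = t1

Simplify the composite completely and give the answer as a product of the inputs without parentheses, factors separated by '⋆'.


Associativity of G dissolves the nesting; only the x-input order survives.
G(x2, x1, x3) unparenthesizes to x2 ⋆ x1 ⋆ x3

x2 ⋆ x1 ⋆ x3


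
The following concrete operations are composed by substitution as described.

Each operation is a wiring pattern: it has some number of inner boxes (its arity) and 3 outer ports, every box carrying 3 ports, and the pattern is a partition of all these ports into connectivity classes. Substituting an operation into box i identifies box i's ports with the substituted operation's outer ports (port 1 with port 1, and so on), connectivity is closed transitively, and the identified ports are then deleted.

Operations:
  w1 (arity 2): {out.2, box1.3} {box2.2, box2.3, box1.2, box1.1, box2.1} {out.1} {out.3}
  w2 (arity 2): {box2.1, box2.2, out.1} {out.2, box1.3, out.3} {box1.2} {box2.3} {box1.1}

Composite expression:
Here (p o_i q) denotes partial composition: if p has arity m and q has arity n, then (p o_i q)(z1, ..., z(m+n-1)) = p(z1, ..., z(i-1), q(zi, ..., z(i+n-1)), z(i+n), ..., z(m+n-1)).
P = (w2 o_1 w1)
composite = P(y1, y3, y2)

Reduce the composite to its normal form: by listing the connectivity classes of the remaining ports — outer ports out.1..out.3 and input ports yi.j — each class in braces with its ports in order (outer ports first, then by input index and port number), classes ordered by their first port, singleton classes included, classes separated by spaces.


{out.1, y2.1, y2.2} {out.2, out.3} {y1.1, y1.2, y3.1, y3.2, y3.3} {y1.3} {y2.3}

After gluing at w2, chains via deleted ports link the y-ports.
through w1, on inputs (y1, y3): {out.1} {out.2, y1.3} {out.3} {y1.1, y1.2, y3.1, y3.2, y3.3} (out.j = stage outer ports)
through w2, on inputs (y1, y3, y2): {out.1, y2.1, y2.2} {out.2, out.3} {y1.1, y1.2, y3.1, y3.2, y3.3} {y1.3} {y2.3} (out.j = stage outer ports)
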